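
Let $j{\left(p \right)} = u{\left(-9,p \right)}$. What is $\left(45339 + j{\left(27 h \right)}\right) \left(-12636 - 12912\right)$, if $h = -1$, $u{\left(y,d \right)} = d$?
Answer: $-1157630976$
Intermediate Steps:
$j{\left(p \right)} = p$
$\left(45339 + j{\left(27 h \right)}\right) \left(-12636 - 12912\right) = \left(45339 + 27 \left(-1\right)\right) \left(-12636 - 12912\right) = \left(45339 - 27\right) \left(-25548\right) = 45312 \left(-25548\right) = -1157630976$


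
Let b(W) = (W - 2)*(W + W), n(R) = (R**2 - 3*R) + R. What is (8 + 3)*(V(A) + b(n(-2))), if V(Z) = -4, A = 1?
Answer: 1012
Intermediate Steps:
n(R) = R**2 - 2*R
b(W) = 2*W*(-2 + W) (b(W) = (-2 + W)*(2*W) = 2*W*(-2 + W))
(8 + 3)*(V(A) + b(n(-2))) = (8 + 3)*(-4 + 2*(-2*(-2 - 2))*(-2 - 2*(-2 - 2))) = 11*(-4 + 2*(-2*(-4))*(-2 - 2*(-4))) = 11*(-4 + 2*8*(-2 + 8)) = 11*(-4 + 2*8*6) = 11*(-4 + 96) = 11*92 = 1012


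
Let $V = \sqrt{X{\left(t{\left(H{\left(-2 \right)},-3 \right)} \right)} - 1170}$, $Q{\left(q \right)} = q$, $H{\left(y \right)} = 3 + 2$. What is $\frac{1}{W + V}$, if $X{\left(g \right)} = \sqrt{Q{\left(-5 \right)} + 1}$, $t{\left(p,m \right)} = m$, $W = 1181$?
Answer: $\frac{1}{1181 + \sqrt{2} \sqrt{-585 + i}} \approx 0.00084601 - 2.4502 \cdot 10^{-5} i$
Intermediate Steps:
$H{\left(y \right)} = 5$
$X{\left(g \right)} = 2 i$ ($X{\left(g \right)} = \sqrt{-5 + 1} = \sqrt{-4} = 2 i$)
$V = \sqrt{-1170 + 2 i}$ ($V = \sqrt{2 i - 1170} = \sqrt{-1170 + 2 i} \approx 0.0292 + 34.205 i$)
$\frac{1}{W + V} = \frac{1}{1181 + \sqrt{-1170 + 2 i}}$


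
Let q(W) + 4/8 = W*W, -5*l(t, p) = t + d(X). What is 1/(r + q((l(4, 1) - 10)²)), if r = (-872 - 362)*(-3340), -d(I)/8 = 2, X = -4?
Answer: 1250/5156119647 ≈ 2.4243e-7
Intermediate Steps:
d(I) = -16 (d(I) = -8*2 = -16)
l(t, p) = 16/5 - t/5 (l(t, p) = -(t - 16)/5 = -(-16 + t)/5 = 16/5 - t/5)
r = 4121560 (r = -1234*(-3340) = 4121560)
q(W) = -½ + W² (q(W) = -½ + W*W = -½ + W²)
1/(r + q((l(4, 1) - 10)²)) = 1/(4121560 + (-½ + (((16/5 - ⅕*4) - 10)²)²)) = 1/(4121560 + (-½ + (((16/5 - ⅘) - 10)²)²)) = 1/(4121560 + (-½ + ((12/5 - 10)²)²)) = 1/(4121560 + (-½ + ((-38/5)²)²)) = 1/(4121560 + (-½ + (1444/25)²)) = 1/(4121560 + (-½ + 2085136/625)) = 1/(4121560 + 4169647/1250) = 1/(5156119647/1250) = 1250/5156119647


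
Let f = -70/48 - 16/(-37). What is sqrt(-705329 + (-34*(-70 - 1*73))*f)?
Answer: I*sqrt(35007259587)/222 ≈ 842.8*I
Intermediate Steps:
f = -911/888 (f = -70*1/48 - 16*(-1/37) = -35/24 + 16/37 = -911/888 ≈ -1.0259)
sqrt(-705329 + (-34*(-70 - 1*73))*f) = sqrt(-705329 - 34*(-70 - 1*73)*(-911/888)) = sqrt(-705329 - 34*(-70 - 73)*(-911/888)) = sqrt(-705329 - 34*(-143)*(-911/888)) = sqrt(-705329 + 4862*(-911/888)) = sqrt(-705329 - 2214641/444) = sqrt(-315380717/444) = I*sqrt(35007259587)/222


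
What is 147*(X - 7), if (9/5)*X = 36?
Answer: 1911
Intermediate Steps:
X = 20 (X = (5/9)*36 = 20)
147*(X - 7) = 147*(20 - 7) = 147*13 = 1911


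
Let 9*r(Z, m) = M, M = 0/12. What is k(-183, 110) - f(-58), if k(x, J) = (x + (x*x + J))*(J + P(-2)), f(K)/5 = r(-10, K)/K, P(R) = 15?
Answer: 4177000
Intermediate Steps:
M = 0 (M = 0*(1/12) = 0)
r(Z, m) = 0 (r(Z, m) = (⅑)*0 = 0)
f(K) = 0 (f(K) = 5*(0/K) = 5*0 = 0)
k(x, J) = (15 + J)*(J + x + x²) (k(x, J) = (x + (x*x + J))*(J + 15) = (x + (x² + J))*(15 + J) = (x + (J + x²))*(15 + J) = (J + x + x²)*(15 + J) = (15 + J)*(J + x + x²))
k(-183, 110) - f(-58) = (110² + 15*110 + 15*(-183) + 15*(-183)² + 110*(-183) + 110*(-183)²) - 1*0 = (12100 + 1650 - 2745 + 15*33489 - 20130 + 110*33489) + 0 = (12100 + 1650 - 2745 + 502335 - 20130 + 3683790) + 0 = 4177000 + 0 = 4177000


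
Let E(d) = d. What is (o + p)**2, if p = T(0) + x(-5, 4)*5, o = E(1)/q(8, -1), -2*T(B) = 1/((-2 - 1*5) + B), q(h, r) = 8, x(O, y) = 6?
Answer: 2859481/3136 ≈ 911.82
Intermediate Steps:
T(B) = -1/(2*(-7 + B)) (T(B) = -1/(2*((-2 - 1*5) + B)) = -1/(2*((-2 - 5) + B)) = -1/(2*(-7 + B)))
o = 1/8 ≈ 0.12500
p = 421/14 (p = -1/(-14 + 2*0) + 6*5 = -1/(-14 + 0) + 30 = -1/(-14) + 30 = -1*(-1/14) + 30 = 1/14 + 30 = 421/14 ≈ 30.071)
(o + p)**2 = (1/8 + 421/14)**2 = (1691/56)**2 = 2859481/3136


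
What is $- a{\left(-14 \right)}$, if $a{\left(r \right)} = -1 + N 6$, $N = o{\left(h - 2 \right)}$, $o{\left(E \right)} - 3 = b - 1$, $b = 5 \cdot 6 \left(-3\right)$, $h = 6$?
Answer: $529$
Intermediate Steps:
$b = -90$ ($b = 30 \left(-3\right) = -90$)
$o{\left(E \right)} = -88$ ($o{\left(E \right)} = 3 - 91 = -88$)
$N = -88$
$a{\left(r \right)} = -529$ ($a{\left(r \right)} = -1 - 528 = -529$)
$- a{\left(-14 \right)} = \left(-1\right) \left(-529\right) = 529$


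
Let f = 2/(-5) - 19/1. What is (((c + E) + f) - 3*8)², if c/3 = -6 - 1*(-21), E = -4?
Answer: 144/25 ≈ 5.7600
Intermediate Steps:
c = 45 (c = 3*(-6 - 1*(-21)) = 3*(-6 + 21) = 3*15 = 45)
f = -97/5 (f = 2*(-⅕) - 19*1 = -⅖ - 19 = -97/5 ≈ -19.400)
(((c + E) + f) - 3*8)² = (((45 - 4) - 97/5) - 3*8)² = ((41 - 97/5) - 24)² = (108/5 - 24)² = (-12/5)² = 144/25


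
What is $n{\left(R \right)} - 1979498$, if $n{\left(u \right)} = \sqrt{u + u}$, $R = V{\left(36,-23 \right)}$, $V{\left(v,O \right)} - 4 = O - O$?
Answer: $-1979498 + 2 \sqrt{2} \approx -1.9795 \cdot 10^{6}$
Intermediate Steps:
$V{\left(v,O \right)} = 4$ ($V{\left(v,O \right)} = 4 + \left(O - O\right) = 4 + 0 = 4$)
$R = 4$
$n{\left(u \right)} = \sqrt{2} \sqrt{u}$ ($n{\left(u \right)} = \sqrt{2 u} = \sqrt{2} \sqrt{u}$)
$n{\left(R \right)} - 1979498 = \sqrt{2} \sqrt{4} - 1979498 = \sqrt{2} \cdot 2 - 1979498 = 2 \sqrt{2} - 1979498 = -1979498 + 2 \sqrt{2}$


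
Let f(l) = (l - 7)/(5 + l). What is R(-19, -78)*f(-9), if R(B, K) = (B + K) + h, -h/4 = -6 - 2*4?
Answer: -164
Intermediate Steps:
h = 56 (h = -4*(-6 - 2*4) = -4*(-6 - 8) = -4*(-14) = 56)
f(l) = (-7 + l)/(5 + l)
R(B, K) = 56 + B + K (R(B, K) = (B + K) + 56 = 56 + B + K)
R(-19, -78)*f(-9) = (56 - 19 - 78)*((-7 - 9)/(5 - 9)) = -41*(-16)/(-4) = -(-41)*(-16)/4 = -41*4 = -164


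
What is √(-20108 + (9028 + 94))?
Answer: I*√10986 ≈ 104.81*I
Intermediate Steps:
√(-20108 + (9028 + 94)) = √(-20108 + 9122) = √(-10986) = I*√10986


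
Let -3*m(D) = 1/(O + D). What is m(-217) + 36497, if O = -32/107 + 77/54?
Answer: 45523257481/1247315 ≈ 36497.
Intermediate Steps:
O = 6511/5778 (O = -32*1/107 + 77*(1/54) = -32/107 + 77/54 = 6511/5778 ≈ 1.1269)
m(D) = -1/(3*(6511/5778 + D))
m(-217) + 36497 = -1926/(6511 + 5778*(-217)) + 36497 = -1926/(6511 - 1253826) + 36497 = -1926/(-1247315) + 36497 = -1926*(-1/1247315) + 36497 = 1926/1247315 + 36497 = 45523257481/1247315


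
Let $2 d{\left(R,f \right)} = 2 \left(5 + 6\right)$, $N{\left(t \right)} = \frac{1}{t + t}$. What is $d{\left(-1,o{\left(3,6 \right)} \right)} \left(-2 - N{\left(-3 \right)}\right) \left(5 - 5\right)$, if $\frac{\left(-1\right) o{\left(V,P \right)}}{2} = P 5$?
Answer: $0$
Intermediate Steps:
$o{\left(V,P \right)} = - 10 P$ ($o{\left(V,P \right)} = - 2 P 5 = - 2 \cdot 5 P = - 10 P$)
$N{\left(t \right)} = \frac{1}{2 t}$
$d{\left(R,f \right)} = 11$ ($d{\left(R,f \right)} = \frac{2 \left(5 + 6\right)}{2} = \frac{2 \cdot 11}{2} = \frac{1}{2} \cdot 22 = 11$)
$d{\left(-1,o{\left(3,6 \right)} \right)} \left(-2 - N{\left(-3 \right)}\right) \left(5 - 5\right) = 11 \left(-2 - \frac{1}{2 \left(-3\right)}\right) \left(5 - 5\right) = 11 \left(-2 - \frac{1}{2} \left(- \frac{1}{3}\right)\right) 0 = 11 \left(-2 - - \frac{1}{6}\right) 0 = 11 \left(-2 + \frac{1}{6}\right) 0 = 11 \left(- \frac{11}{6}\right) 0 = \left(- \frac{121}{6}\right) 0 = 0$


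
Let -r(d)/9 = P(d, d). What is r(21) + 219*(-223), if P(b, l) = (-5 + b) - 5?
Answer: -48936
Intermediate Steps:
P(b, l) = -10 + b
r(d) = 90 - 9*d (r(d) = -9*(-10 + d) = 90 - 9*d)
r(21) + 219*(-223) = (90 - 9*21) + 219*(-223) = (90 - 189) - 48837 = -99 - 48837 = -48936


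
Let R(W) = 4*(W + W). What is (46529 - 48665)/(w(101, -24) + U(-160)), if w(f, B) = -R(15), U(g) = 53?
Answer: 2136/67 ≈ 31.881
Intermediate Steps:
R(W) = 8*W (R(W) = 4*(2*W) = 8*W)
w(f, B) = -120 (w(f, B) = -8*15 = -1*120 = -120)
(46529 - 48665)/(w(101, -24) + U(-160)) = (46529 - 48665)/(-120 + 53) = -2136/(-67) = -2136*(-1/67) = 2136/67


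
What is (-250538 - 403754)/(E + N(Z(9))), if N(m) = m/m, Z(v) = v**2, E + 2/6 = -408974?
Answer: 490719/306730 ≈ 1.5998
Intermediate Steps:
E = -1226923/3 (E = -1/3 - 408974 = -1226923/3 ≈ -4.0897e+5)
N(m) = 1
(-250538 - 403754)/(E + N(Z(9))) = (-250538 - 403754)/(-1226923/3 + 1) = -654292/(-1226920/3) = -654292*(-3/1226920) = 490719/306730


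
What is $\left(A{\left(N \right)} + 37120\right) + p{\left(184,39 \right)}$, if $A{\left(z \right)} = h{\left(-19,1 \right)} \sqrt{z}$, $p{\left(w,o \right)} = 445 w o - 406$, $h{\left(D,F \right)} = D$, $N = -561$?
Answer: $3230034 - 19 i \sqrt{561} \approx 3.23 \cdot 10^{6} - 450.02 i$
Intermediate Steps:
$p{\left(w,o \right)} = -406 + 445 o w$ ($p{\left(w,o \right)} = 445 o w - 406 = -406 + 445 o w$)
$A{\left(z \right)} = - 19 \sqrt{z}$
$\left(A{\left(N \right)} + 37120\right) + p{\left(184,39 \right)} = \left(- 19 \sqrt{-561} + 37120\right) - \left(406 - 3193320\right) = \left(- 19 i \sqrt{561} + 37120\right) + \left(-406 + 3193320\right) = \left(- 19 i \sqrt{561} + 37120\right) + 3192914 = \left(37120 - 19 i \sqrt{561}\right) + 3192914 = 3230034 - 19 i \sqrt{561}$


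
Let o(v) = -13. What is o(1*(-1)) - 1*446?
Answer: -459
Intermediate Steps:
o(1*(-1)) - 1*446 = -13 - 1*446 = -13 - 446 = -459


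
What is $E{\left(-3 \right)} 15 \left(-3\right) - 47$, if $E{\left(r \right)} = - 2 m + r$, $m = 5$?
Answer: $538$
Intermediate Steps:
$E{\left(r \right)} = -10 + r$ ($E{\left(r \right)} = \left(-2\right) 5 + r = -10 + r$)
$E{\left(-3 \right)} 15 \left(-3\right) - 47 = \left(-10 - 3\right) 15 \left(-3\right) - 47 = \left(-13\right) \left(-45\right) - 47 = 585 - 47 = 538$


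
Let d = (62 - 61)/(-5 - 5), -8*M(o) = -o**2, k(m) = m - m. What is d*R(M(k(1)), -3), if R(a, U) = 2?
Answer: -1/5 ≈ -0.20000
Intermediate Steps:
k(m) = 0
M(o) = o**2/8 (M(o) = -(-1)*o**2/8 = o**2/8)
d = -1/10 (d = 1/(-10) = 1*(-1/10) = -1/10 ≈ -0.10000)
d*R(M(k(1)), -3) = -1/10*2 = -1/5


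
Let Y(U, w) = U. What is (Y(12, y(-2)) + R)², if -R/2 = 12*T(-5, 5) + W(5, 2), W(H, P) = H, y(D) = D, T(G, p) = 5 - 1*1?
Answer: 8836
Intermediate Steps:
T(G, p) = 4 (T(G, p) = 5 - 1 = 4)
R = -106 (R = -2*(12*4 + 5) = -2*(48 + 5) = -2*53 = -106)
(Y(12, y(-2)) + R)² = (12 - 106)² = (-94)² = 8836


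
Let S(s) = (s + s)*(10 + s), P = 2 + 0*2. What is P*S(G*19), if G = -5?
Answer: 32300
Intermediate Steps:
P = 2 (P = 2 + 0 = 2)
S(s) = 2*s*(10 + s) (S(s) = (2*s)*(10 + s) = 2*s*(10 + s))
P*S(G*19) = 2*(2*(-5*19)*(10 - 5*19)) = 2*(2*(-95)*(10 - 95)) = 2*(2*(-95)*(-85)) = 2*16150 = 32300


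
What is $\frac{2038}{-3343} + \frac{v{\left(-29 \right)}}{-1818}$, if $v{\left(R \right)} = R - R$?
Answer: $- \frac{2038}{3343} \approx -0.60963$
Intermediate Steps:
$v{\left(R \right)} = 0$
$\frac{2038}{-3343} + \frac{v{\left(-29 \right)}}{-1818} = \frac{2038}{-3343} + \frac{0}{-1818} = 2038 \left(- \frac{1}{3343}\right) + 0 \left(- \frac{1}{1818}\right) = - \frac{2038}{3343} + 0 = - \frac{2038}{3343}$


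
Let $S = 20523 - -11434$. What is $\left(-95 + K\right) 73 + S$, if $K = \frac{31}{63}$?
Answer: $\frac{1578649}{63} \approx 25058.0$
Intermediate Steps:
$K = \frac{31}{63}$ ($K = 31 \cdot \frac{1}{63} = \frac{31}{63} \approx 0.49206$)
$S = 31957$ ($S = 20523 + 11434 = 31957$)
$\left(-95 + K\right) 73 + S = \left(-95 + \frac{31}{63}\right) 73 + 31957 = \left(- \frac{5954}{63}\right) 73 + 31957 = - \frac{434642}{63} + 31957 = \frac{1578649}{63}$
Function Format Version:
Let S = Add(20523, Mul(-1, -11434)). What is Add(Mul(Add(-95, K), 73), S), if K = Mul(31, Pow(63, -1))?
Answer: Rational(1578649, 63) ≈ 25058.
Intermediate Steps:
K = Rational(31, 63) (K = Mul(31, Rational(1, 63)) = Rational(31, 63) ≈ 0.49206)
S = 31957 (S = Add(20523, 11434) = 31957)
Add(Mul(Add(-95, K), 73), S) = Add(Mul(Add(-95, Rational(31, 63)), 73), 31957) = Add(Mul(Rational(-5954, 63), 73), 31957) = Add(Rational(-434642, 63), 31957) = Rational(1578649, 63)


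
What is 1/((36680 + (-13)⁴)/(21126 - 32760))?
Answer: -3878/21747 ≈ -0.17832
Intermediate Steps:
1/((36680 + (-13)⁴)/(21126 - 32760)) = 1/((36680 + 28561)/(-11634)) = 1/(65241*(-1/11634)) = 1/(-21747/3878) = -3878/21747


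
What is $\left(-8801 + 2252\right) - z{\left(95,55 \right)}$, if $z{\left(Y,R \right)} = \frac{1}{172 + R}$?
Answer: $- \frac{1486624}{227} \approx -6549.0$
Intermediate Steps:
$\left(-8801 + 2252\right) - z{\left(95,55 \right)} = \left(-8801 + 2252\right) - \frac{1}{172 + 55} = -6549 - \frac{1}{227} = - \frac{1486624}{227}$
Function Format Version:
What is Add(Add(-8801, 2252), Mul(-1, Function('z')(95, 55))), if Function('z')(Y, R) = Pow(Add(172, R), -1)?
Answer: Rational(-1486624, 227) ≈ -6549.0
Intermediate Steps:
Add(Add(-8801, 2252), Mul(-1, Function('z')(95, 55))) = Add(Add(-8801, 2252), Mul(-1, Pow(Add(172, 55), -1))) = Add(-6549, Mul(-1, Pow(227, -1))) = Add(-6549, Mul(-1, Rational(1, 227))) = Add(-6549, Rational(-1, 227)) = Rational(-1486624, 227)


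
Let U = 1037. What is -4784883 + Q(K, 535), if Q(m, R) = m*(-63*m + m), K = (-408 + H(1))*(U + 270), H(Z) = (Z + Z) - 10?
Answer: -18328614599411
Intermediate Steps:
H(Z) = -10 + 2*Z (H(Z) = 2*Z - 10 = -10 + 2*Z)
K = -543712 (K = (-408 + (-10 + 2*1))*(1037 + 270) = (-408 + (-10 + 2))*1307 = (-408 - 8)*1307 = -416*1307 = -543712)
Q(m, R) = -62*m² (Q(m, R) = m*(-62*m) = -62*m²)
-4784883 + Q(K, 535) = -4784883 - 62*(-543712)² = -4784883 - 62*295622738944 = -4784883 - 18328609814528 = -18328614599411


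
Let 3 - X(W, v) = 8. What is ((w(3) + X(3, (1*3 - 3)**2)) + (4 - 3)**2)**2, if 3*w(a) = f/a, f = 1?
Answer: 1225/81 ≈ 15.123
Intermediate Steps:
X(W, v) = -5 (X(W, v) = 3 - 1*8 = 3 - 8 = -5)
w(a) = 1/(3*a) (w(a) = (1/a)/3 = 1/(3*a))
((w(3) + X(3, (1*3 - 3)**2)) + (4 - 3)**2)**2 = (((1/3)/3 - 5) + (4 - 3)**2)**2 = (((1/3)*(1/3) - 5) + 1**2)**2 = ((1/9 - 5) + 1)**2 = (-44/9 + 1)**2 = (-35/9)**2 = 1225/81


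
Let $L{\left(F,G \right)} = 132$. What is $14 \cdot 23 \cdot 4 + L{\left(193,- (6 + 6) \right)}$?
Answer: $1420$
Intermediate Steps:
$14 \cdot 23 \cdot 4 + L{\left(193,- (6 + 6) \right)} = 14 \cdot 23 \cdot 4 + 132 = 322 \cdot 4 + 132 = 1288 + 132 = 1420$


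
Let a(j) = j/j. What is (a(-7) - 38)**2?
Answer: 1369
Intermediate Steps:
a(j) = 1
(a(-7) - 38)**2 = (1 - 38)**2 = (-37)**2 = 1369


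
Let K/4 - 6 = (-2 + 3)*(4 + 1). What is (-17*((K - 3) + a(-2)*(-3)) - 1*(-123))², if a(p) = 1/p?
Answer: 1437601/4 ≈ 3.5940e+5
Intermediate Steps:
K = 44 (K = 24 + 4*((-2 + 3)*(4 + 1)) = 24 + 4*(1*5) = 24 + 4*5 = 24 + 20 = 44)
(-17*((K - 3) + a(-2)*(-3)) - 1*(-123))² = (-17*((44 - 3) - 3/(-2)) - 1*(-123))² = (-17*(41 - ½*(-3)) + 123)² = (-17*(41 + 3/2) + 123)² = (-17*85/2 + 123)² = (-1445/2 + 123)² = (-1199/2)² = 1437601/4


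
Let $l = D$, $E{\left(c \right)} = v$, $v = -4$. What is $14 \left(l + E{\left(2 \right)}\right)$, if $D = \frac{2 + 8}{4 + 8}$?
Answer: $- \frac{133}{3} \approx -44.333$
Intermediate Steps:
$D = \frac{5}{6}$ ($D = \frac{10}{12} = 10 \cdot \frac{1}{12} = \frac{5}{6} \approx 0.83333$)
$E{\left(c \right)} = -4$
$l = \frac{5}{6} \approx 0.83333$
$14 \left(l + E{\left(2 \right)}\right) = 14 \left(\frac{5}{6} - 4\right) = 14 \left(- \frac{19}{6}\right) = - \frac{133}{3}$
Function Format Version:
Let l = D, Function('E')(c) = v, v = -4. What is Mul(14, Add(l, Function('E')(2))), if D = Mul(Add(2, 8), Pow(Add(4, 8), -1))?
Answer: Rational(-133, 3) ≈ -44.333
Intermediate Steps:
D = Rational(5, 6) (D = Mul(10, Pow(12, -1)) = Mul(10, Rational(1, 12)) = Rational(5, 6) ≈ 0.83333)
Function('E')(c) = -4
l = Rational(5, 6) ≈ 0.83333
Mul(14, Add(l, Function('E')(2))) = Mul(14, Add(Rational(5, 6), -4)) = Mul(14, Rational(-19, 6)) = Rational(-133, 3)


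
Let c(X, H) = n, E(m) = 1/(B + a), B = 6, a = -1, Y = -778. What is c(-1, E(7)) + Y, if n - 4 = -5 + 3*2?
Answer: -773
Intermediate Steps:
n = 5 (n = 4 + (-5 + 3*2) = 4 + (-5 + 6) = 4 + 1 = 5)
E(m) = 1/5 (E(m) = 1/(6 - 1) = 1/5)
c(X, H) = 5
c(-1, E(7)) + Y = 5 - 778 = -773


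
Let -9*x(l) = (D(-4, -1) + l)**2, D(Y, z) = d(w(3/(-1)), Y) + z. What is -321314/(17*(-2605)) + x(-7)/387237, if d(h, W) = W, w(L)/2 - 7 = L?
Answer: 124423960858/17148790545 ≈ 7.2556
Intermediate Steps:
w(L) = 14 + 2*L
D(Y, z) = Y + z
x(l) = -(-5 + l)**2/9 (x(l) = -((-4 - 1) + l)**2/9 = -(-5 + l)**2/9)
-321314/(17*(-2605)) + x(-7)/387237 = -321314/(17*(-2605)) - (-5 - 7)**2/9/387237 = -321314/(-44285) - 1/9*(-12)**2*(1/387237) = -321314*(-1/44285) - 1/9*144*(1/387237) = 321314/44285 - 16*1/387237 = 321314/44285 - 16/387237 = 124423960858/17148790545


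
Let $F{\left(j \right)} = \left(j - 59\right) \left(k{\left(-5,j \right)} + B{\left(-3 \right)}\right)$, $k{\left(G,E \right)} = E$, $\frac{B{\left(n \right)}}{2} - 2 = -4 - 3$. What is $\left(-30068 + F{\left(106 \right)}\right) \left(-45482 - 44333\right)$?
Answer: $2295312140$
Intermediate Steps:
$B{\left(n \right)} = -10$ ($B{\left(n \right)} = 4 + 2 \left(-4 - 3\right) = 4 + 2 \left(-7\right) = 4 - 14 = -10$)
$F{\left(j \right)} = \left(-59 + j\right) \left(-10 + j\right)$ ($F{\left(j \right)} = \left(j - 59\right) \left(j - 10\right) = \left(-59 + j\right) \left(-10 + j\right)$)
$\left(-30068 + F{\left(106 \right)}\right) \left(-45482 - 44333\right) = \left(-30068 + \left(590 + 106^{2} - 7314\right)\right) \left(-45482 - 44333\right) = \left(-30068 + \left(590 + 11236 - 7314\right)\right) \left(-89815\right) = \left(-30068 + 4512\right) \left(-89815\right) = \left(-25556\right) \left(-89815\right) = 2295312140$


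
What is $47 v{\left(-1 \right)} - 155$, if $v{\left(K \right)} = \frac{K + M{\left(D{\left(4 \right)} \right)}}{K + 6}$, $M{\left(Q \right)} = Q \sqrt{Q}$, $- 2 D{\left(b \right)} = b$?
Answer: $- \frac{822}{5} - \frac{94 i \sqrt{2}}{5} \approx -164.4 - 26.587 i$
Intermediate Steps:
$D{\left(b \right)} = - \frac{b}{2}$
$M{\left(Q \right)} = Q^{\frac{3}{2}}$
$v{\left(K \right)} = \frac{K - 2 i \sqrt{2}}{6 + K}$ ($v{\left(K \right)} = \frac{K + \left(\left(- \frac{1}{2}\right) 4\right)^{\frac{3}{2}}}{K + 6} = \frac{K + \left(-2\right)^{\frac{3}{2}}}{6 + K} = \frac{K - 2 i \sqrt{2}}{6 + K}$)
$47 v{\left(-1 \right)} - 155 = 47 \frac{-1 - 2 i \sqrt{2}}{6 - 1} - 155 = 47 \frac{-1 - 2 i \sqrt{2}}{5} - 155 = 47 \left(- \frac{1}{5} - \frac{2 i \sqrt{2}}{5}\right) - 155 = \left(- \frac{47}{5} - \frac{94 i \sqrt{2}}{5}\right) - 155 = - \frac{822}{5} - \frac{94 i \sqrt{2}}{5}$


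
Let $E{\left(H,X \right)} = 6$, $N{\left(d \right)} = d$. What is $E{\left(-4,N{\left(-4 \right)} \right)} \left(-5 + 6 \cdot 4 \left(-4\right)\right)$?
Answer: $-606$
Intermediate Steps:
$E{\left(-4,N{\left(-4 \right)} \right)} \left(-5 + 6 \cdot 4 \left(-4\right)\right) = 6 \left(-5 + 6 \cdot 4 \left(-4\right)\right) = 6 \left(-5 + 24 \left(-4\right)\right) = 6 \left(-5 - 96\right) = 6 \left(-101\right) = -606$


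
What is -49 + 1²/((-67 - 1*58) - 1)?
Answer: -6175/126 ≈ -49.008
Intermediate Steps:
-49 + 1²/((-67 - 1*58) - 1) = -49 + 1/((-67 - 58) - 1) = -49 + 1/(-125 - 1) = -49 + 1/(-126) = -49 + 1*(-1/126) = -49 - 1/126 = -6175/126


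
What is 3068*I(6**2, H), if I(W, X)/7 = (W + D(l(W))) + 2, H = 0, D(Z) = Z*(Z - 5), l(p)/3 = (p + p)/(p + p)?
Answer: 687232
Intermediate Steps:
l(p) = 3 (l(p) = 3*((p + p)/(p + p)) = 3*((2*p)/((2*p))) = 3*((2*p)*(1/(2*p))) = 3*1 = 3)
D(Z) = Z*(-5 + Z)
I(W, X) = -28 + 7*W (I(W, X) = 7*((W + 3*(-5 + 3)) + 2) = 7*((W + 3*(-2)) + 2) = 7*((W - 6) + 2) = 7*((-6 + W) + 2) = 7*(-4 + W) = -28 + 7*W)
3068*I(6**2, H) = 3068*(-28 + 7*6**2) = 3068*(-28 + 7*36) = 3068*(-28 + 252) = 3068*224 = 687232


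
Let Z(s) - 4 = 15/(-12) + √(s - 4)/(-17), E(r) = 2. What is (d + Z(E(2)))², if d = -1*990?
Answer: 4506839657/4624 + 3949*I*√2/34 ≈ 9.7466e+5 + 164.26*I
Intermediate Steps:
Z(s) = 11/4 - √(-4 + s)/17 (Z(s) = 4 + (15/(-12) + √(s - 4)/(-17)) = 4 + (15*(-1/12) + √(-4 + s)*(-1/17)) = 4 + (-5/4 - √(-4 + s)/17) = 11/4 - √(-4 + s)/17)
d = -990
(d + Z(E(2)))² = (-990 + (11/4 - √(-4 + 2)/17))² = (-990 + (11/4 - I*√2/17))² = (-3949/4 - I*√2/17)²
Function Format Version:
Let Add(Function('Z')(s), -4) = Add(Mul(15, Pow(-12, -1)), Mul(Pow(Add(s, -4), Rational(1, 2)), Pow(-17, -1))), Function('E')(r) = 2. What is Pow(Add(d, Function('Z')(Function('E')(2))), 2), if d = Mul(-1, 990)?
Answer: Add(Rational(4506839657, 4624), Mul(Rational(3949, 34), I, Pow(2, Rational(1, 2)))) ≈ Add(9.7466e+5, Mul(164.26, I))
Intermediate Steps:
Function('Z')(s) = Add(Rational(11, 4), Mul(Rational(-1, 17), Pow(Add(-4, s), Rational(1, 2)))) (Function('Z')(s) = Add(4, Add(Mul(15, Pow(-12, -1)), Mul(Pow(Add(s, -4), Rational(1, 2)), Pow(-17, -1)))) = Add(4, Add(Mul(15, Rational(-1, 12)), Mul(Pow(Add(-4, s), Rational(1, 2)), Rational(-1, 17)))) = Add(4, Add(Rational(-5, 4), Mul(Rational(-1, 17), Pow(Add(-4, s), Rational(1, 2))))) = Add(Rational(11, 4), Mul(Rational(-1, 17), Pow(Add(-4, s), Rational(1, 2)))))
d = -990
Pow(Add(d, Function('Z')(Function('E')(2))), 2) = Pow(Add(-990, Add(Rational(11, 4), Mul(Rational(-1, 17), Pow(Add(-4, 2), Rational(1, 2))))), 2) = Pow(Add(-990, Add(Rational(11, 4), Mul(Rational(-1, 17), Pow(-2, Rational(1, 2))))), 2) = Pow(Add(-990, Add(Rational(11, 4), Mul(Rational(-1, 17), Mul(I, Pow(2, Rational(1, 2)))))), 2) = Pow(Add(-990, Add(Rational(11, 4), Mul(Rational(-1, 17), I, Pow(2, Rational(1, 2))))), 2) = Pow(Add(Rational(-3949, 4), Mul(Rational(-1, 17), I, Pow(2, Rational(1, 2)))), 2)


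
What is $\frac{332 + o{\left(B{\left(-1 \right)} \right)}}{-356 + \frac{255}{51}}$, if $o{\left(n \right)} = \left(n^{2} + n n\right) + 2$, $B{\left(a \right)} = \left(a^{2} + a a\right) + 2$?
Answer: $- \frac{122}{117} \approx -1.0427$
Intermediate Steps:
$B{\left(a \right)} = 2 + 2 a^{2}$ ($B{\left(a \right)} = \left(a^{2} + a^{2}\right) + 2 = 2 a^{2} + 2 = 2 + 2 a^{2}$)
$o{\left(n \right)} = 2 + 2 n^{2}$ ($o{\left(n \right)} = \left(n^{2} + n^{2}\right) + 2 = 2 n^{2} + 2 = 2 + 2 n^{2}$)
$\frac{332 + o{\left(B{\left(-1 \right)} \right)}}{-356 + \frac{255}{51}} = \frac{332 + \left(2 + 2 \left(2 + 2 \left(-1\right)^{2}\right)^{2}\right)}{-356 + \frac{255}{51}} = \frac{332 + \left(2 + 2 \left(2 + 2 \cdot 1\right)^{2}\right)}{-356 + 255 \cdot \frac{1}{51}} = \frac{332 + \left(2 + 2 \left(2 + 2\right)^{2}\right)}{-356 + 5} = \frac{332 + \left(2 + 2 \cdot 4^{2}\right)}{-351} = \left(332 + \left(2 + 2 \cdot 16\right)\right) \left(- \frac{1}{351}\right) = \left(332 + \left(2 + 32\right)\right) \left(- \frac{1}{351}\right) = \left(332 + 34\right) \left(- \frac{1}{351}\right) = 366 \left(- \frac{1}{351}\right) = - \frac{122}{117}$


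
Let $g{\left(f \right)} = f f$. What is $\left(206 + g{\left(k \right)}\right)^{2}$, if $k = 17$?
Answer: $245025$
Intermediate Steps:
$g{\left(f \right)} = f^{2}$
$\left(206 + g{\left(k \right)}\right)^{2} = \left(206 + 17^{2}\right)^{2} = \left(206 + 289\right)^{2} = 495^{2} = 245025$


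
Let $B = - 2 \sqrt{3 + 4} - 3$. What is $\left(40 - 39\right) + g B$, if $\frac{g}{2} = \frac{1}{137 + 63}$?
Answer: $\frac{97}{100} - \frac{\sqrt{7}}{50} \approx 0.91708$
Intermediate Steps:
$g = \frac{1}{100}$ ($g = \frac{2}{137 + 63} = \frac{2}{200} = 2 \cdot \frac{1}{200} = \frac{1}{100} \approx 0.01$)
$B = -3 - 2 \sqrt{7}$ ($B = - 2 \sqrt{7} - 3 = -3 - 2 \sqrt{7} \approx -8.2915$)
$\left(40 - 39\right) + g B = \left(40 - 39\right) + \frac{-3 - 2 \sqrt{7}}{100} = 1 - \left(\frac{3}{100} + \frac{\sqrt{7}}{50}\right) = \frac{97}{100} - \frac{\sqrt{7}}{50}$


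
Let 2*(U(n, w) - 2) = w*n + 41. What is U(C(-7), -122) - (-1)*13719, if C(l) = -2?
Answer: 27727/2 ≈ 13864.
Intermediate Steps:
U(n, w) = 45/2 + n*w/2 (U(n, w) = 2 + (w*n + 41)/2 = 2 + (n*w + 41)/2 = 2 + (41 + n*w)/2 = 2 + (41/2 + n*w/2) = 45/2 + n*w/2)
U(C(-7), -122) - (-1)*13719 = (45/2 + (½)*(-2)*(-122)) - (-1)*13719 = (45/2 + 122) - 1*(-13719) = 289/2 + 13719 = 27727/2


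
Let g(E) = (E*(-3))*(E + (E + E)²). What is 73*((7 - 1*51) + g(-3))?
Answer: 18469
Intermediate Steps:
g(E) = -3*E*(E + 4*E²) (g(E) = (-3*E)*(E + (2*E)²) = (-3*E)*(E + 4*E²) = -3*E*(E + 4*E²))
73*((7 - 1*51) + g(-3)) = 73*((7 - 1*51) + (-3)²*(-3 - 12*(-3))) = 73*((7 - 51) + 9*(-3 + 36)) = 73*(-44 + 9*33) = 73*(-44 + 297) = 73*253 = 18469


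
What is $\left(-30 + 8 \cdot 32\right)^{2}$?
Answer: $51076$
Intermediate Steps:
$\left(-30 + 8 \cdot 32\right)^{2} = \left(-30 + 256\right)^{2} = 226^{2} = 51076$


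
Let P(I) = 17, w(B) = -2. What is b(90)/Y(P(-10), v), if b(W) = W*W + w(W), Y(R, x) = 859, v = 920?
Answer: 8098/859 ≈ 9.4272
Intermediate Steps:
b(W) = -2 + W² (b(W) = W*W - 2 = W² - 2 = -2 + W²)
b(90)/Y(P(-10), v) = (-2 + 90²)/859 = (-2 + 8100)*(1/859) = 8098*(1/859) = 8098/859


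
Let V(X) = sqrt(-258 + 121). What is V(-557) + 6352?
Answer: 6352 + I*sqrt(137) ≈ 6352.0 + 11.705*I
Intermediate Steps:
V(X) = I*sqrt(137) (V(X) = sqrt(-137) = I*sqrt(137))
V(-557) + 6352 = I*sqrt(137) + 6352 = 6352 + I*sqrt(137)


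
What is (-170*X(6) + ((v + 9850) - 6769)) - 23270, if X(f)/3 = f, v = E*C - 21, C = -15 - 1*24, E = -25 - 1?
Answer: -22256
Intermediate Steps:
E = -26
C = -39 (C = -15 - 24 = -39)
v = 993 (v = -26*(-39) - 21 = 1014 - 21 = 993)
X(f) = 3*f
(-170*X(6) + ((v + 9850) - 6769)) - 23270 = (-510*6 + ((993 + 9850) - 6769)) - 23270 = (-170*18 + (10843 - 6769)) - 23270 = (-3060 + 4074) - 23270 = 1014 - 23270 = -22256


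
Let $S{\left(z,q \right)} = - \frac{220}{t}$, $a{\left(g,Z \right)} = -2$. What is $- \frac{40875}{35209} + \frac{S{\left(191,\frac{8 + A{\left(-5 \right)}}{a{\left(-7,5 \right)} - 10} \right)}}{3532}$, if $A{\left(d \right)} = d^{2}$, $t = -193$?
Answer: $- \frac{6963940130}{6000282571} \approx -1.1606$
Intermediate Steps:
$S{\left(z,q \right)} = \frac{220}{193}$ ($S{\left(z,q \right)} = - \frac{220}{-193} = \left(-220\right) \left(- \frac{1}{193}\right) = \frac{220}{193}$)
$- \frac{40875}{35209} + \frac{S{\left(191,\frac{8 + A{\left(-5 \right)}}{a{\left(-7,5 \right)} - 10} \right)}}{3532} = - \frac{40875}{35209} + \frac{220}{193 \cdot 3532} = \left(-40875\right) \frac{1}{35209} + \frac{220}{193} \cdot \frac{1}{3532} = - \frac{40875}{35209} + \frac{55}{170419} = - \frac{6963940130}{6000282571}$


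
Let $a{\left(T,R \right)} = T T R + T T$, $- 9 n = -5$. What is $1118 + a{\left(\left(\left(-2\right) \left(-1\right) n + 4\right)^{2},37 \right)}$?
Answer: $\frac{177478526}{6561} \approx 27051.0$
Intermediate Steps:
$n = \frac{5}{9}$ ($n = \left(- \frac{1}{9}\right) \left(-5\right) = \frac{5}{9} \approx 0.55556$)
$a{\left(T,R \right)} = T^{2} + R T^{2}$ ($a{\left(T,R \right)} = T^{2} R + T^{2} = R T^{2} + T^{2} = T^{2} + R T^{2}$)
$1118 + a{\left(\left(\left(-2\right) \left(-1\right) n + 4\right)^{2},37 \right)} = 1118 + \left(\left(\left(-2\right) \left(-1\right) \frac{5}{9} + 4\right)^{2}\right)^{2} \left(1 + 37\right) = 1118 + \left(\left(2 \cdot \frac{5}{9} + 4\right)^{2}\right)^{2} \cdot 38 = 1118 + \left(\left(\frac{10}{9} + 4\right)^{2}\right)^{2} \cdot 38 = 1118 + \left(\left(\frac{46}{9}\right)^{2}\right)^{2} \cdot 38 = 1118 + \left(\frac{2116}{81}\right)^{2} \cdot 38 = 1118 + \frac{4477456}{6561} \cdot 38 = 1118 + \frac{170143328}{6561} = \frac{177478526}{6561}$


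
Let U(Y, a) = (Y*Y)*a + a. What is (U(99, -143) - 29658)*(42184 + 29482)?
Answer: -102578699104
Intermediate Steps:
U(Y, a) = a + a*Y² (U(Y, a) = Y²*a + a = a*Y² + a = a + a*Y²)
(U(99, -143) - 29658)*(42184 + 29482) = (-143*(1 + 99²) - 29658)*(42184 + 29482) = (-143*(1 + 9801) - 29658)*71666 = (-143*9802 - 29658)*71666 = (-1401686 - 29658)*71666 = -1431344*71666 = -102578699104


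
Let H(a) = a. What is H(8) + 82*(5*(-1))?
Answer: -402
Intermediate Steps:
H(8) + 82*(5*(-1)) = 8 + 82*(5*(-1)) = 8 + 82*(-5) = 8 - 410 = -402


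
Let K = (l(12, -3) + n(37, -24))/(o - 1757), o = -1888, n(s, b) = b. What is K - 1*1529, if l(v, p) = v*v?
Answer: -371555/243 ≈ -1529.0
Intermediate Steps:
l(v, p) = v²
K = -8/243 (K = (12² - 24)/(-1888 - 1757) = (144 - 24)/(-3645) = 120*(-1/3645) = -8/243 ≈ -0.032922)
K - 1*1529 = -8/243 - 1*1529 = -8/243 - 1529 = -371555/243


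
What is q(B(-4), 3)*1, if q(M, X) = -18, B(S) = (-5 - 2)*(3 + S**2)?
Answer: -18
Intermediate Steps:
B(S) = -21 - 7*S**2 (B(S) = -7*(3 + S**2) = -21 - 7*S**2)
q(B(-4), 3)*1 = -18*1 = -18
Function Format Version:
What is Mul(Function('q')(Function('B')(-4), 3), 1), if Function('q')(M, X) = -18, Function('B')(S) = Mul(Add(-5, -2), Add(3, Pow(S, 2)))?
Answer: -18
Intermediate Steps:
Function('B')(S) = Add(-21, Mul(-7, Pow(S, 2))) (Function('B')(S) = Mul(-7, Add(3, Pow(S, 2))) = Add(-21, Mul(-7, Pow(S, 2))))
Mul(Function('q')(Function('B')(-4), 3), 1) = Mul(-18, 1) = -18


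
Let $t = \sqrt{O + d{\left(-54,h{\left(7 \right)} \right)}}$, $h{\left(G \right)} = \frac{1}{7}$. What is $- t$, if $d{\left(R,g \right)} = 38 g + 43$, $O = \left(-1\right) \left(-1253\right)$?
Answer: $- \frac{\sqrt{63770}}{7} \approx -36.075$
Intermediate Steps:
$h{\left(G \right)} = \frac{1}{7}$
$O = 1253$
$d{\left(R,g \right)} = 43 + 38 g$
$t = \frac{\sqrt{63770}}{7}$ ($t = \sqrt{1253 + \left(43 + 38 \cdot \frac{1}{7}\right)} = \sqrt{1253 + \left(43 + \frac{38}{7}\right)} = \sqrt{1253 + \frac{339}{7}} = \sqrt{\frac{9110}{7}} = \frac{\sqrt{63770}}{7} \approx 36.075$)
$- t = - \frac{\sqrt{63770}}{7}$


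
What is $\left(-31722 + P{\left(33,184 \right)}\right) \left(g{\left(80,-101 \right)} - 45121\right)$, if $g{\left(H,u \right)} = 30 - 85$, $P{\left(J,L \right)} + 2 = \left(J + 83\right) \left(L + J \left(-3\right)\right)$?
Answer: $987728064$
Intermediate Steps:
$P{\left(J,L \right)} = -2 + \left(83 + J\right) \left(L - 3 J\right)$ ($P{\left(J,L \right)} = -2 + \left(J + 83\right) \left(L + J \left(-3\right)\right) = -2 + \left(83 + J\right) \left(L - 3 J\right)$)
$g{\left(H,u \right)} = -55$ ($g{\left(H,u \right)} = 30 - 85 = -55$)
$\left(-31722 + P{\left(33,184 \right)}\right) \left(g{\left(80,-101 \right)} - 45121\right) = \left(-31722 - \left(-13125 + 3267\right)\right) \left(-55 - 45121\right) = \left(-31722 - -9858\right) \left(-45176\right) = \left(-31722 + 9858\right) \left(-45176\right) = \left(-21864\right) \left(-45176\right) = 987728064$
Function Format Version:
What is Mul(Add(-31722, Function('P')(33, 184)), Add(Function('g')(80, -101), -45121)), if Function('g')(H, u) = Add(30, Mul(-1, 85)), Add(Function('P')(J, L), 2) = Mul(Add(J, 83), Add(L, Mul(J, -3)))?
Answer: 987728064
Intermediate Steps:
Function('P')(J, L) = Add(-2, Mul(Add(83, J), Add(L, Mul(-3, J)))) (Function('P')(J, L) = Add(-2, Mul(Add(J, 83), Add(L, Mul(J, -3)))) = Add(-2, Mul(Add(83, J), Add(L, Mul(-3, J)))))
Function('g')(H, u) = -55 (Function('g')(H, u) = Add(30, -85) = -55)
Mul(Add(-31722, Function('P')(33, 184)), Add(Function('g')(80, -101), -45121)) = Mul(Add(-31722, Add(-2, Mul(-249, 33), Mul(-3, Pow(33, 2)), Mul(83, 184), Mul(33, 184))), Add(-55, -45121)) = Mul(Add(-31722, Add(-2, -8217, Mul(-3, 1089), 15272, 6072)), -45176) = Mul(Add(-31722, Add(-2, -8217, -3267, 15272, 6072)), -45176) = Mul(Add(-31722, 9858), -45176) = Mul(-21864, -45176) = 987728064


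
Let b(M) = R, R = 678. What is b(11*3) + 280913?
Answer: 281591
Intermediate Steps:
b(M) = 678
b(11*3) + 280913 = 678 + 280913 = 281591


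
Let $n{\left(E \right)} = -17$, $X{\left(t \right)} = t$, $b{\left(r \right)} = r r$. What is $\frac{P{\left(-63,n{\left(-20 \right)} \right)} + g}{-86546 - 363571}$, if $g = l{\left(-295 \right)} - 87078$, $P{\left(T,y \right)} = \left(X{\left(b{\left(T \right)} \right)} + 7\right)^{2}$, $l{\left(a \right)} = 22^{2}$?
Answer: $- \frac{15721982}{450117} \approx -34.929$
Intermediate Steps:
$b{\left(r \right)} = r^{2}$
$l{\left(a \right)} = 484$
$P{\left(T,y \right)} = \left(7 + T^{2}\right)^{2}$ ($P{\left(T,y \right)} = \left(T^{2} + 7\right)^{2} = \left(7 + T^{2}\right)^{2}$)
$g = -86594$ ($g = 484 - 87078 = -86594$)
$\frac{P{\left(-63,n{\left(-20 \right)} \right)} + g}{-86546 - 363571} = \frac{\left(7 + \left(-63\right)^{2}\right)^{2} - 86594}{-86546 - 363571} = \frac{\left(7 + 3969\right)^{2} - 86594}{-450117} = \left(3976^{2} - 86594\right) \left(- \frac{1}{450117}\right) = \left(15808576 - 86594\right) \left(- \frac{1}{450117}\right) = 15721982 \left(- \frac{1}{450117}\right) = - \frac{15721982}{450117}$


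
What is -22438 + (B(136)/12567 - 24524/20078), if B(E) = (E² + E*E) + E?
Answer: -943520661352/42053371 ≈ -22436.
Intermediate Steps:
B(E) = E + 2*E² (B(E) = (E² + E²) + E = 2*E² + E = E + 2*E²)
-22438 + (B(136)/12567 - 24524/20078) = -22438 + ((136*(1 + 2*136))/12567 - 24524/20078) = -22438 + ((136*(1 + 272))*(1/12567) - 24524*1/20078) = -22438 + ((136*273)*(1/12567) - 12262/10039) = -22438 + (37128*(1/12567) - 12262/10039) = -22438 + (12376/4189 - 12262/10039) = -22438 + 72877146/42053371 = -943520661352/42053371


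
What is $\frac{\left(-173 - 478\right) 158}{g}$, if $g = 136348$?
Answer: $- \frac{51429}{68174} \approx -0.75438$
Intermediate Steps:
$\frac{\left(-173 - 478\right) 158}{g} = \frac{\left(-173 - 478\right) 158}{136348} = \left(-651\right) 158 \cdot \frac{1}{136348} = \left(-102858\right) \frac{1}{136348} = - \frac{51429}{68174}$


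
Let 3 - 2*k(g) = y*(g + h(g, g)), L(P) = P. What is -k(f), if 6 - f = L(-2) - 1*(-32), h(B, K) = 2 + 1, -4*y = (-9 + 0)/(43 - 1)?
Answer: -33/16 ≈ -2.0625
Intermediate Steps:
y = 3/56 (y = -(-9 + 0)/(4*(43 - 1)) = -(-9)/(4*42) = -¼*(-3/14) = 3/56 ≈ 0.053571)
h(B, K) = 3
f = -24 (f = 6 - (-2 - 1*(-32)) = 6 - (-2 + 32) = 6 - 1*30 = 6 - 30 = -24)
k(g) = 159/112 - 3*g/112 (k(g) = 3/2 - 3*(g + 3)/112 = 3/2 - 3*(3 + g)/112 = 3/2 - (9/56 + 3*g/56)/2 = 3/2 + (-9/112 - 3*g/112) = 159/112 - 3*g/112)
-k(f) = -(159/112 - 3/112*(-24)) = -(159/112 + 9/14) = -1*33/16 = -33/16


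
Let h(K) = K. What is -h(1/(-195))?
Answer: 1/195 ≈ 0.0051282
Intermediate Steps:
-h(1/(-195)) = -1/(-195) = -1*(-1/195) = 1/195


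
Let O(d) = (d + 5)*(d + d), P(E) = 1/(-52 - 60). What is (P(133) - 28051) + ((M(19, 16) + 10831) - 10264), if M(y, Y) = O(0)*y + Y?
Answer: -3076417/112 ≈ -27468.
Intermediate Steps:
P(E) = -1/112 (P(E) = 1/(-112) = -1/112)
O(d) = 2*d*(5 + d) (O(d) = (5 + d)*(2*d) = 2*d*(5 + d))
M(y, Y) = Y (M(y, Y) = (2*0*(5 + 0))*y + Y = (2*0*5)*y + Y = 0*y + Y = 0 + Y = Y)
(P(133) - 28051) + ((M(19, 16) + 10831) - 10264) = (-1/112 - 28051) + ((16 + 10831) - 10264) = -3141713/112 + (10847 - 10264) = -3141713/112 + 583 = -3076417/112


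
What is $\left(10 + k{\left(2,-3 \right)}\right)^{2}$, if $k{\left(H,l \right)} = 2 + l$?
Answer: $81$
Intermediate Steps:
$\left(10 + k{\left(2,-3 \right)}\right)^{2} = \left(10 + \left(2 - 3\right)\right)^{2} = \left(10 - 1\right)^{2} = 9^{2} = 81$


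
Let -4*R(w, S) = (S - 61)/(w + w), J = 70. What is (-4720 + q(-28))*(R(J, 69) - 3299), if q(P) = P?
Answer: 548230194/35 ≈ 1.5664e+7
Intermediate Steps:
R(w, S) = -(-61 + S)/(8*w) (R(w, S) = -(S - 61)/(4*(w + w)) = -(-61 + S)/(4*(2*w)) = -(-61 + S)*1/(2*w)/4 = -(-61 + S)/(8*w))
(-4720 + q(-28))*(R(J, 69) - 3299) = (-4720 - 28)*((1/8)*(61 - 1*69)/70 - 3299) = -4748*((1/8)*(1/70)*(61 - 69) - 3299) = -4748*((1/8)*(1/70)*(-8) - 3299) = -4748*(-1/70 - 3299) = -4748*(-230931/70) = 548230194/35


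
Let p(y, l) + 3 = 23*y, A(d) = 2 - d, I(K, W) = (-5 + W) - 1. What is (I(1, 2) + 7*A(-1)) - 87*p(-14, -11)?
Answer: 28292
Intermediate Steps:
I(K, W) = -6 + W
p(y, l) = -3 + 23*y
(I(1, 2) + 7*A(-1)) - 87*p(-14, -11) = ((-6 + 2) + 7*(2 - 1*(-1))) - 87*(-3 + 23*(-14)) = (-4 + 7*(2 + 1)) - 87*(-3 - 322) = (-4 + 7*3) - 87*(-325) = (-4 + 21) + 28275 = 17 + 28275 = 28292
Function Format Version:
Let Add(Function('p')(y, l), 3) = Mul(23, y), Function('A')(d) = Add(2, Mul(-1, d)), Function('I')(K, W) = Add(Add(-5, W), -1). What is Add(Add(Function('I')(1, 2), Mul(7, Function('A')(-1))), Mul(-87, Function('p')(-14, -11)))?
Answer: 28292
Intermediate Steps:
Function('I')(K, W) = Add(-6, W)
Function('p')(y, l) = Add(-3, Mul(23, y))
Add(Add(Function('I')(1, 2), Mul(7, Function('A')(-1))), Mul(-87, Function('p')(-14, -11))) = Add(Add(Add(-6, 2), Mul(7, Add(2, Mul(-1, -1)))), Mul(-87, Add(-3, Mul(23, -14)))) = Add(Add(-4, Mul(7, Add(2, 1))), Mul(-87, Add(-3, -322))) = Add(Add(-4, Mul(7, 3)), Mul(-87, -325)) = Add(Add(-4, 21), 28275) = Add(17, 28275) = 28292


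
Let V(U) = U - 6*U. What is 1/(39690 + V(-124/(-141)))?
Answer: 141/5595670 ≈ 2.5198e-5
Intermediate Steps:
V(U) = -5*U
1/(39690 + V(-124/(-141))) = 1/(39690 - (-620)/(-141)) = 1/(39690 - (-620)*(-1)/141) = 1/(39690 - 5*124/141) = 1/(39690 - 620/141) = 1/(5595670/141) = 141/5595670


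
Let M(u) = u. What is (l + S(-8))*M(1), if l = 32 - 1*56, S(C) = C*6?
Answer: -72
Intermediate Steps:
S(C) = 6*C
l = -24 (l = 32 - 56 = -24)
(l + S(-8))*M(1) = (-24 + 6*(-8))*1 = (-24 - 48)*1 = -72*1 = -72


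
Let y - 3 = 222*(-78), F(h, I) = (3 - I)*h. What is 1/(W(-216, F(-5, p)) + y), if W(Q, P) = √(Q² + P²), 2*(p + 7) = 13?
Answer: -69252/1198772027 - 2*√187849/1198772027 ≈ -5.8492e-5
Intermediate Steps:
p = -½ (p = -7 + (½)*13 = -7 + 13/2 = -½ ≈ -0.50000)
F(h, I) = h*(3 - I)
W(Q, P) = √(P² + Q²)
y = -17313 (y = 3 + 222*(-78) = 3 - 17316 = -17313)
1/(W(-216, F(-5, p)) + y) = 1/(√((-5*(3 - 1*(-½)))² + (-216)²) - 17313) = 1/(√((-5*(3 + ½))² + 46656) - 17313) = 1/(√((-5*7/2)² + 46656) - 17313) = 1/(√((-35/2)² + 46656) - 17313) = 1/(√(1225/4 + 46656) - 17313) = 1/(√(187849/4) - 17313) = 1/(√187849/2 - 17313) = 1/(-17313 + √187849/2)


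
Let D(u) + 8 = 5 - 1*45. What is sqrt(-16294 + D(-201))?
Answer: I*sqrt(16342) ≈ 127.84*I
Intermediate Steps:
D(u) = -48 (D(u) = -8 + (5 - 1*45) = -8 + (5 - 45) = -8 - 40 = -48)
sqrt(-16294 + D(-201)) = sqrt(-16294 - 48) = sqrt(-16342) = I*sqrt(16342)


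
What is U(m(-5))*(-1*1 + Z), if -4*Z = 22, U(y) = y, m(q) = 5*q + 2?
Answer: 299/2 ≈ 149.50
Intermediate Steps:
m(q) = 2 + 5*q
Z = -11/2 (Z = -¼*22 = -11/2 ≈ -5.5000)
U(m(-5))*(-1*1 + Z) = (2 + 5*(-5))*(-1*1 - 11/2) = (2 - 25)*(-1 - 11/2) = -23*(-13/2) = 299/2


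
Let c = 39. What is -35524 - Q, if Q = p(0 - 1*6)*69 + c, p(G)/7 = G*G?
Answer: -52951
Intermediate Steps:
p(G) = 7*G² (p(G) = 7*(G*G) = 7*G²)
Q = 17427 (Q = (7*(0 - 1*6)²)*69 + 39 = (7*(0 - 6)²)*69 + 39 = (7*(-6)²)*69 + 39 = (7*36)*69 + 39 = 252*69 + 39 = 17388 + 39 = 17427)
-35524 - Q = -35524 - 1*17427 = -35524 - 17427 = -52951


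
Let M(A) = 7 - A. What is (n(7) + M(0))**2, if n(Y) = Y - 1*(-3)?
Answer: 289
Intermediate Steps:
n(Y) = 3 + Y (n(Y) = Y + 3 = 3 + Y)
(n(7) + M(0))**2 = ((3 + 7) + (7 - 1*0))**2 = (10 + (7 + 0))**2 = (10 + 7)**2 = 17**2 = 289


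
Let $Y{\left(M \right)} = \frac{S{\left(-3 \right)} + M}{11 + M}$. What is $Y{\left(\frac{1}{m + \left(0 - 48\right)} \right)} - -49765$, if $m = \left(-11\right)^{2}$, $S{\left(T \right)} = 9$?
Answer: $\frac{20005859}{402} \approx 49766.0$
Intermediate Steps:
$m = 121$
$Y{\left(M \right)} = \frac{9 + M}{11 + M}$
$Y{\left(\frac{1}{m + \left(0 - 48\right)} \right)} - -49765 = \frac{9 + \frac{1}{121 + \left(0 - 48\right)}}{11 + \frac{1}{121 + \left(0 - 48\right)}} - -49765 = \frac{9 + \frac{1}{121 + \left(0 - 48\right)}}{11 + \frac{1}{121 + \left(0 - 48\right)}} + 49765 = \frac{9 + \frac{1}{121 - 48}}{11 + \frac{1}{121 - 48}} + 49765 = \frac{9 + \frac{1}{73}}{11 + \frac{1}{73}} + 49765 = \frac{1}{\frac{804}{73}} \cdot \frac{658}{73} + 49765 = \frac{73}{804} \cdot \frac{658}{73} + 49765 = \frac{329}{402} + 49765 = \frac{20005859}{402}$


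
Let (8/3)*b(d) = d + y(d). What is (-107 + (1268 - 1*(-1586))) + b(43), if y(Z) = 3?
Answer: 11057/4 ≈ 2764.3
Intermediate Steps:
b(d) = 9/8 + 3*d/8 (b(d) = 3*(d + 3)/8 = 3*(3 + d)/8 = 9/8 + 3*d/8)
(-107 + (1268 - 1*(-1586))) + b(43) = (-107 + (1268 - 1*(-1586))) + (9/8 + (3/8)*43) = (-107 + (1268 + 1586)) + (9/8 + 129/8) = (-107 + 2854) + 69/4 = 2747 + 69/4 = 11057/4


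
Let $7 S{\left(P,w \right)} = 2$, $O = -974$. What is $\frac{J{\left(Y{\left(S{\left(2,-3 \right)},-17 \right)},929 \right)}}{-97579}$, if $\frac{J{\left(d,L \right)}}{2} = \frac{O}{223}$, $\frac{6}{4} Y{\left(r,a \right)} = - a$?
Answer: $\frac{1948}{21760117} \approx 8.9522 \cdot 10^{-5}$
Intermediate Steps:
$S{\left(P,w \right)} = \frac{2}{7}$ ($S{\left(P,w \right)} = \frac{1}{7} \cdot 2 = \frac{2}{7}$)
$Y{\left(r,a \right)} = - \frac{2 a}{3}$ ($Y{\left(r,a \right)} = \frac{2 \left(- a\right)}{3} = - \frac{2 a}{3}$)
$J{\left(d,L \right)} = - \frac{1948}{223}$ ($J{\left(d,L \right)} = 2 \left(- \frac{974}{223}\right) = - \frac{1948}{223}$)
$\frac{J{\left(Y{\left(S{\left(2,-3 \right)},-17 \right)},929 \right)}}{-97579} = - \frac{1948}{223 \left(-97579\right)} = \left(- \frac{1948}{223}\right) \left(- \frac{1}{97579}\right) = \frac{1948}{21760117}$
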